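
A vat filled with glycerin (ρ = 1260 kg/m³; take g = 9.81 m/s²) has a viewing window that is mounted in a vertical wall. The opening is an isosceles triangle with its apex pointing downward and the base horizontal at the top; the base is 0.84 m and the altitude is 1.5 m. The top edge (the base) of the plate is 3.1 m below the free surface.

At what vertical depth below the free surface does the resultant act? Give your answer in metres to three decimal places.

γ = ρg = 1260 × 9.81 / 1000 = 12.3606 kN/m³.
With the apex down, the centroid sits h/3 = 1.5/3 = 0.5 m below the base (the top edge), so the centroid depth is h_c = 3.1 + 0.5 = 3.6 m.
A = ½ × 0.84 × 1.5 = 0.63 m².
Resultant F = γ·h_c·A = 12.3606 × 3.6 × 0.63 = 28.0338 kN.
I_c = b·h³/36 = 0.84 × 1.5³/36 = 0.07875 m⁴.
Centre of pressure: y_p = y_c + I_c/(y_c·A) = 3.6 + 0.07875/(3.6 × 0.63) = 3.6 + 0.0347222 = 3.63472 m along the plane.

h_p = 3.635 m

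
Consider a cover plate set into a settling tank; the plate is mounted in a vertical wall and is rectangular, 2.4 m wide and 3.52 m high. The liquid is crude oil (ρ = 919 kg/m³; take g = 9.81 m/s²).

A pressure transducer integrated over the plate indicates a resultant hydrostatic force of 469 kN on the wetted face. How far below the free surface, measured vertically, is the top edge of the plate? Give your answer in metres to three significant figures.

d_top ≈ 4.40 m

γ = ρg = 919 × 9.81 / 1000 = 9.01539 kN/m³.
A = 2.4 × 3.52 = 8.448 m².
From F = γ·h_c·A, the centroid depth is h_c = 469/(9.01539 × 8.448) = 6.15793 m.
The centroid lies 3.52/2 = 1.76 m below the top edge, so the top edge sits at h_top = 6.15793 − 1.76 = 4.39793 m below the surface.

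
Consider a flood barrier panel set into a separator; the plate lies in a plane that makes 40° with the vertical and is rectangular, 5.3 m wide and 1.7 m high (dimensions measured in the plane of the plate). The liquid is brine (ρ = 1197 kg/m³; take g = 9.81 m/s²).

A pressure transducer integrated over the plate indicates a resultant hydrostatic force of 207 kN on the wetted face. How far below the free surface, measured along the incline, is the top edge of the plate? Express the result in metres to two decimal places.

γ = ρg = 1197 × 9.81 / 1000 = 11.74257 kN/m³.
A = 5.3 × 1.7 = 9.01 m².
From F = γ·h_c·A, the centroid depth is h_c = 207/(11.74257 × 9.01) = 1.95651 m.
The plate makes 40° with the vertical, i.e. θ = 90° − 40° = 50° to the horizontal. Measuring y along the incline from the free-surface line, vertical depth h = y·sinθ with sinθ = 0.766044.
Along the incline, y_c = h_c/sinθ = 1.95651/0.766044 = 2.55404 m.
The centroid lies 1.7/2 = 0.85 m below the top edge, so the top edge sits at y_top = 2.55404 − 0.85 = 1.70404 m along the incline.

y_top ≈ 1.70 m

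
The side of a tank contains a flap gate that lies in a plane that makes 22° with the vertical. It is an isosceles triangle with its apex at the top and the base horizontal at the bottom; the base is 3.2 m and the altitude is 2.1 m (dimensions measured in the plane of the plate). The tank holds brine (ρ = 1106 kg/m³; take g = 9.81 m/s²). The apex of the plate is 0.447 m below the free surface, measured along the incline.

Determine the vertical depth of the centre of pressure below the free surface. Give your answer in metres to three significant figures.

h_p = 1.84 m

γ = ρg = 1106 × 9.81 / 1000 = 10.84986 kN/m³.
The plate makes 22° with the vertical, i.e. θ = 90° − 22° = 68° to the horizontal. Measuring y along the incline from the free-surface line, vertical depth h = y·sinθ with sinθ = 0.927184.
With the apex up, the centroid sits 2h/3 = 2 × 2.1/3 = 1.4 m below the apex, so y_c = 0.447 + 1.4 = 1.847 m and h_c = 1.847 × 0.927184 = 1.71251 m.
A = ½ × 3.2 × 2.1 = 3.36 m².
Resultant F = γ·h_c·A = 10.84986 × 1.71251 × 3.36 = 62.4305 kN.
I_c = b·h³/36 = 3.2 × 2.1³/36 = 0.8232 m⁴.
Centre of pressure: y_p = y_c + I_c/(y_c·A) = 1.847 + 0.8232/(1.847 × 3.36) = 1.847 + 0.132648 = 1.97965 m along the plane.
Vertically, h_p = y_p·sinθ = 1.97965 × 0.927184 = 1.8355 m.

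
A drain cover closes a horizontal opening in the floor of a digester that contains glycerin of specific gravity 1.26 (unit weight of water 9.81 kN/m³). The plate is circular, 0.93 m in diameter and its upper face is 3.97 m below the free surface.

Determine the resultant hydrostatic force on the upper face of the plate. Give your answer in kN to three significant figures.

F ≈ 33.3 kN

γ = 1.26 × 9.81 = 12.3606 kN/m³.
The plate is horizontal, so pressure is uniform at p = γ·h = 12.3606 × 3.97 = 49.0716 kN/m².
A = π(0.465)² = 0.679291 m².
F = p·A = 49.0716 × 0.679291 = 33.3339 kN.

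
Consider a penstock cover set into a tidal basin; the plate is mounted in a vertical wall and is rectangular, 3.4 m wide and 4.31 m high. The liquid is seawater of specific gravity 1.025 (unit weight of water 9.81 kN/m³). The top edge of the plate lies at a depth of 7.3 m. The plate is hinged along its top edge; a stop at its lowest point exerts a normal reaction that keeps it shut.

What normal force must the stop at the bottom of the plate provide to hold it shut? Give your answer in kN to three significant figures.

γ = 1.025 × 9.81 = 10.05525 kN/m³.
The centroid lies 4.31/2 = 2.155 m below the top edge, so the centroid depth is h_c = 7.3 + 2.155 = 9.455 m.
A = 3.4 × 4.31 = 14.654 m².
Resultant F = γ·h_c·A = 10.05525 × 9.455 × 14.654 = 1393.19 kN.
I_c = b·h³/12 = 3.4 × 4.31³/12 = 22.6845 m⁴.
Centre of pressure: y_p = y_c + I_c/(y_c·A) = 9.455 + 22.6845/(9.455 × 14.654) = 9.455 + 0.163724 = 9.61872 m along the plane.
The resultant acts 2.155 + 0.163724 = 2.31872 m (along the plate) below the hinge at the top edge, so the moment about the hinge is M = F × 2.31872 = 1393.19 × 2.31872 = 3230.42 kN·m.
A normal force at the bottom, 4.31 m from the hinge, must supply this moment: P = 3230.42/4.31 = 749.517 kN.

P ≈ 750 kN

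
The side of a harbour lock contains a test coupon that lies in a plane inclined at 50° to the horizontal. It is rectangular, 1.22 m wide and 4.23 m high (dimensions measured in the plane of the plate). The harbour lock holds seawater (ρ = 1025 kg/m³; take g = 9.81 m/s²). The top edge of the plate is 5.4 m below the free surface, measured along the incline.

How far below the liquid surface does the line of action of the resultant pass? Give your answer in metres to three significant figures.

h_p = 5.91 m

γ = ρg = 1025 × 9.81 / 1000 = 10.05525 kN/m³.
Let θ = 50° be the plate's angle to the horizontal; measure y along the incline from where the plane meets the free surface. Vertical depth h = y·sinθ with sinθ = 0.766044.
The centroid lies 4.23/2 = 2.115 m below the top edge, so y_c = 5.4 + 2.115 = 7.515 m and h_c = 7.515 × 0.766044 = 5.75682 m.
A = 1.22 × 4.23 = 5.1606 m².
Resultant F = γ·h_c·A = 10.05525 × 5.75682 × 5.1606 = 298.728 kN.
I_c = b·h³/12 = 1.22 × 4.23³/12 = 7.69484 m⁴.
Centre of pressure: y_p = y_c + I_c/(y_c·A) = 7.515 + 7.69484/(7.515 × 5.1606) = 7.515 + 0.198413 = 7.71341 m along the plane.
Vertically, h_p = y_p·sinθ = 7.71341 × 0.766044 = 5.90881 m.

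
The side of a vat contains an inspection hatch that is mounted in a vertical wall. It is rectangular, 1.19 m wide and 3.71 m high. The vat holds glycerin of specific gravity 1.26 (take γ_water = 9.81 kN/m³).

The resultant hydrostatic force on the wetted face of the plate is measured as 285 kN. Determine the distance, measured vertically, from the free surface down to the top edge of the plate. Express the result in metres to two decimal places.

γ = 1.26 × 9.81 = 12.3606 kN/m³.
A = 1.19 × 3.71 = 4.4149 m².
From F = γ·h_c·A, the centroid depth is h_c = 285/(12.3606 × 4.4149) = 5.22257 m.
The centroid lies 3.71/2 = 1.855 m below the top edge, so the top edge sits at h_top = 5.22257 − 1.855 = 3.36757 m below the surface.

d_top ≈ 3.37 m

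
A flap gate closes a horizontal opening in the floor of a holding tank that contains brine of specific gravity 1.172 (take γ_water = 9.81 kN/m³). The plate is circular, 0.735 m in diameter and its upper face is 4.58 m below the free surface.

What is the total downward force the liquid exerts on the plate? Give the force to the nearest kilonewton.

γ = 1.172 × 9.81 = 11.49732 kN/m³.
The plate is horizontal, so pressure is uniform at p = γ·h = 11.49732 × 4.58 = 52.6577 kN/m².
A = π(0.3675)² = 0.424292 m².
F = p·A = 52.6577 × 0.424292 = 22.3422 kN.

F ≈ 22 kN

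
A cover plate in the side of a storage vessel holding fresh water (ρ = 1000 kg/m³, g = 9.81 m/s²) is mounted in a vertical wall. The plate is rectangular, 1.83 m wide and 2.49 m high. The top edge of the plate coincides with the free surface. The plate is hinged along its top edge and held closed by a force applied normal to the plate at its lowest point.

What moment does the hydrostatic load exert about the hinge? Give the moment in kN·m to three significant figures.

γ = ρg = 1000 × 9.81 = 9810 N/m³ = 9.81 kN/m³.
The centroid lies 2.49/2 = 1.245 m below the top edge, so the centroid depth is h_c = 1.245 m.
A = 1.83 × 2.49 = 4.5567 m².
Resultant F = γ·h_c·A = 9.81 × 1.245 × 4.5567 = 55.653 kN.
I_c = b·h³/12 = 1.83 × 2.49³/12 = 2.35433 m⁴.
Centre of pressure: y_p = y_c + I_c/(y_c·A) = 1.245 + 2.35433/(1.245 × 4.5567) = 1.245 + 0.414999 = 1.66 m along the plane.
The resultant acts 1.245 + 0.414999 = 1.66 m (along the plate) below the hinge at the top edge, so the moment about the hinge is M = F × 1.66 = 55.653 × 1.66 = 92.384 kN·m.

M ≈ 92.4 kN·m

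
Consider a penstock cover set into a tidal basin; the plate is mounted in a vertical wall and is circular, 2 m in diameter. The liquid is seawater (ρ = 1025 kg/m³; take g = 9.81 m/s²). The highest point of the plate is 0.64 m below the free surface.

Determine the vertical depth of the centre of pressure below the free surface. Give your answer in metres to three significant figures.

h_p = 1.79 m

γ = ρg = 1025 × 9.81 / 1000 = 10.05525 kN/m³.
The centroid is at the centre, 1 m below the top of the plate, so the centroid depth is h_c = 0.64 + 1 = 1.64 m.
A = π(1)² = 3.14159 m².
Resultant F = γ·h_c·A = 10.05525 × 1.64 × 3.14159 = 51.8067 kN.
I_c = πr⁴/4 = π × 1⁴/4 = 0.785398 m⁴.
Centre of pressure: y_p = y_c + I_c/(y_c·A) = 1.64 + 0.785398/(1.64 × 3.14159) = 1.64 + 0.152439 = 1.79244 m along the plane.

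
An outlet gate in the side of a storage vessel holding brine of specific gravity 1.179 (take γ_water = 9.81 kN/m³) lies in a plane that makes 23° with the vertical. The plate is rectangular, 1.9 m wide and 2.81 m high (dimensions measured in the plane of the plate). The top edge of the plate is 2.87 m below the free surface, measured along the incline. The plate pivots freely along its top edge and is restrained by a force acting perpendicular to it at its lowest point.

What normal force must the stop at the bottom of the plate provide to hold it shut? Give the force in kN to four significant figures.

P ≈ 134.8 kN

γ = 1.179 × 9.81 = 11.56599 kN/m³.
The plate makes 23° with the vertical, i.e. θ = 90° − 23° = 67° to the horizontal. Measuring y along the incline from the free-surface line, vertical depth h = y·sinθ with sinθ = 0.920505.
The centroid lies 2.81/2 = 1.405 m below the top edge, so y_c = 2.87 + 1.405 = 4.275 m and h_c = 4.275 × 0.920505 = 3.93516 m.
A = 1.9 × 2.81 = 5.339 m².
Resultant F = γ·h_c·A = 11.56599 × 3.93516 × 5.339 = 242.999 kN.
I_c = b·h³/12 = 1.9 × 2.81³/12 = 3.51311 m⁴.
Centre of pressure: y_p = y_c + I_c/(y_c·A) = 4.275 + 3.51311/(4.275 × 5.339) = 4.275 + 0.15392 = 4.42892 m along the plane.
The resultant acts 1.405 + 0.15392 = 1.55892 m (along the plate) below the hinge at the top edge, so the moment about the hinge is M = F × 1.55892 = 242.999 × 1.55892 = 378.816 kN·m.
A normal force at the bottom, 2.81 m from the hinge, must supply this moment: P = 378.816/2.81 = 134.81 kN.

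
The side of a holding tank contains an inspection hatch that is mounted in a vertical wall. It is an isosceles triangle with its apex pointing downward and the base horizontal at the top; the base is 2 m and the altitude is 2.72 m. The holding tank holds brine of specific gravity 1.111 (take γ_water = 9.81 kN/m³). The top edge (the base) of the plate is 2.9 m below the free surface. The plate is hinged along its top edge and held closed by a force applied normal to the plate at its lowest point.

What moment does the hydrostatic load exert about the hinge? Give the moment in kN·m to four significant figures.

M ≈ 114.5 kN·m

γ = 1.111 × 9.81 = 10.89891 kN/m³.
With the apex down, the centroid sits h/3 = 2.72/3 = 0.906667 m below the base (the top edge), so the centroid depth is h_c = 2.9 + 0.906667 = 3.80667 m.
A = ½ × 2 × 2.72 = 2.72 m².
Resultant F = γ·h_c·A = 10.89891 × 3.80667 × 2.72 = 112.849 kN.
I_c = b·h³/36 = 2 × 2.72³/36 = 1.11798 m⁴.
Centre of pressure: y_p = y_c + I_c/(y_c·A) = 3.80667 + 1.11798/(3.80667 × 2.72) = 3.80667 + 0.107974 = 3.91464 m along the plane.
The resultant acts 0.906667 + 0.107974 = 1.01464 m (along the plate) below the hinge at the top edge, so the moment about the hinge is M = F × 1.01464 = 112.849 × 1.01464 = 114.501 kN·m.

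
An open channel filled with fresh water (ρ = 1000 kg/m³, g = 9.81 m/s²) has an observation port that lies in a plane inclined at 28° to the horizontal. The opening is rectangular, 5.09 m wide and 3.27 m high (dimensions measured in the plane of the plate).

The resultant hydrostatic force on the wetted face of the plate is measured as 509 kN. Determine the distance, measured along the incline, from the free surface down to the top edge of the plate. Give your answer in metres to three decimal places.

y_top ≈ 5.005 m

γ = ρg = 1000 × 9.81 = 9810 N/m³ = 9.81 kN/m³.
A = 5.09 × 3.27 = 16.6443 m².
From F = γ·h_c·A, the centroid depth is h_c = 509/(9.81 × 16.6443) = 3.11733 m.
Let θ = 28° be the plate's angle to the horizontal; measure y along the incline from where the plane meets the free surface. Vertical depth h = y·sinθ with sinθ = 0.469472.
Along the incline, y_c = h_c/sinθ = 3.11733/0.469472 = 6.64008 m.
The centroid lies 3.27/2 = 1.635 m below the top edge, so the top edge sits at y_top = 6.64008 − 1.635 = 5.00508 m along the incline.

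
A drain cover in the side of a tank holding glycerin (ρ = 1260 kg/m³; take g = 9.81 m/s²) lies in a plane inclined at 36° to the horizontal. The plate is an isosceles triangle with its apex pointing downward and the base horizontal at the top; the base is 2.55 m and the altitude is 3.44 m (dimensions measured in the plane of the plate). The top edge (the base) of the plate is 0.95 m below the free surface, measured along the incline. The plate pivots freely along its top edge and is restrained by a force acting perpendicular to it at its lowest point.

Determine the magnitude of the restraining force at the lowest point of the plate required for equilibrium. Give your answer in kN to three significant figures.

γ = ρg = 1260 × 9.81 / 1000 = 12.3606 kN/m³.
Let θ = 36° be the plate's angle to the horizontal; measure y along the incline from where the plane meets the free surface. Vertical depth h = y·sinθ with sinθ = 0.587785.
With the apex down, the centroid sits h/3 = 3.44/3 = 1.14667 m below the base (the top edge), so y_c = 0.95 + 1.14667 = 2.09667 m and h_c = 2.09667 × 0.587785 = 1.23239 m.
A = ½ × 2.55 × 3.44 = 4.386 m².
Resultant F = γ·h_c·A = 12.3606 × 1.23239 × 4.386 = 66.8123 kN.
I_c = b·h³/36 = 2.55 × 3.44³/36 = 2.88345 m⁴.
Centre of pressure: y_p = y_c + I_c/(y_c·A) = 2.09667 + 2.88345/(2.09667 × 4.386) = 2.09667 + 0.313555 = 2.41023 m along the plane.
The resultant acts 1.14667 + 0.313555 = 1.46023 m (along the plate) below the hinge at the top edge, so the moment about the hinge is M = F × 1.46023 = 66.8123 × 1.46023 = 97.5613 kN·m.
A normal force at the bottom, 3.44 m from the hinge, must supply this moment: P = 97.5613/3.44 = 28.3608 kN.

P ≈ 28.4 kN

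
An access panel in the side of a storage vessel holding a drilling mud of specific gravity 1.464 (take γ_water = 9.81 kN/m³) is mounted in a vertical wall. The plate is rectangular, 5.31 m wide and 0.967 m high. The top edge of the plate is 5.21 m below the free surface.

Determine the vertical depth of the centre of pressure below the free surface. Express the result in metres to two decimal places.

h_p = 5.71 m

γ = 1.464 × 9.81 = 14.36184 kN/m³.
The centroid lies 0.967/2 = 0.4835 m below the top edge, so the centroid depth is h_c = 5.21 + 0.4835 = 5.6935 m.
A = 5.31 × 0.967 = 5.13477 m².
Resultant F = γ·h_c·A = 14.36184 × 5.6935 × 5.13477 = 419.866 kN.
I_c = b·h³/12 = 5.31 × 0.967³/12 = 0.400122 m⁴.
Centre of pressure: y_p = y_c + I_c/(y_c·A) = 5.6935 + 0.400122/(5.6935 × 5.13477) = 5.6935 + 0.0136865 = 5.70719 m along the plane.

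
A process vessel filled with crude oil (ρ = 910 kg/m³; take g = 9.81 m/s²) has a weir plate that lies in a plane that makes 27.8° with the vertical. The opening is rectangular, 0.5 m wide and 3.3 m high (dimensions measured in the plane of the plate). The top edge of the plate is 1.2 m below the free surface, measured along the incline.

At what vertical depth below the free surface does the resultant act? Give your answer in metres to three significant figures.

h_p = 2.80 m

γ = ρg = 910 × 9.81 / 1000 = 8.9271 kN/m³.
The plate makes 27.8° with the vertical, i.e. θ = 90° − 27.8° = 62.2° to the horizontal. Measuring y along the incline from the free-surface line, vertical depth h = y·sinθ with sinθ = 0.884581.
The centroid lies 3.3/2 = 1.65 m below the top edge, so y_c = 1.2 + 1.65 = 2.85 m and h_c = 2.85 × 0.884581 = 2.52106 m.
A = 0.5 × 3.3 = 1.65 m².
Resultant F = γ·h_c·A = 8.9271 × 2.52106 × 1.65 = 37.1345 kN.
I_c = b·h³/12 = 0.5 × 3.3³/12 = 1.49737 m⁴.
Centre of pressure: y_p = y_c + I_c/(y_c·A) = 2.85 + 1.49737/(2.85 × 1.65) = 2.85 + 0.31842 = 3.16842 m along the plane.
Vertically, h_p = y_p·sinθ = 3.16842 × 0.884581 = 2.80272 m.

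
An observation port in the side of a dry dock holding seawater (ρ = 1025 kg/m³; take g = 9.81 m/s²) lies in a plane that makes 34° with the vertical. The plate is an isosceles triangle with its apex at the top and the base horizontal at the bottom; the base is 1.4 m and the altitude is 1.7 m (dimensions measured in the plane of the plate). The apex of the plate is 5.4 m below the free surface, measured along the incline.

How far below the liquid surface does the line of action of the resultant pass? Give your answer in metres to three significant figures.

γ = ρg = 1025 × 9.81 / 1000 = 10.05525 kN/m³.
The plate makes 34° with the vertical, i.e. θ = 90° − 34° = 56° to the horizontal. Measuring y along the incline from the free-surface line, vertical depth h = y·sinθ with sinθ = 0.829038.
With the apex up, the centroid sits 2h/3 = 2 × 1.7/3 = 1.13333 m below the apex, so y_c = 5.4 + 1.13333 = 6.53333 m and h_c = 6.53333 × 0.829038 = 5.41638 m.
A = ½ × 1.4 × 1.7 = 1.19 m².
Resultant F = γ·h_c·A = 10.05525 × 5.41638 × 1.19 = 64.811 kN.
I_c = b·h³/36 = 1.4 × 1.7³/36 = 0.191061 m⁴.
Centre of pressure: y_p = y_c + I_c/(y_c·A) = 6.53333 + 0.191061/(6.53333 × 1.19) = 6.53333 + 0.0245748 = 6.5579 m along the plane.
Vertically, h_p = y_p·sinθ = 6.5579 × 0.829038 = 5.43675 m.

h_p = 5.44 m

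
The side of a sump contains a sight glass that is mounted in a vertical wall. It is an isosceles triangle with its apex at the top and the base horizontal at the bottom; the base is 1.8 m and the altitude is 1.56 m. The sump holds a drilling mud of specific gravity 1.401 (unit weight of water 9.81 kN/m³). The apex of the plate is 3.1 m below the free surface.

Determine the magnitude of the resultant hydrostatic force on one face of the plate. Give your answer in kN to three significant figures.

γ = 1.401 × 9.81 = 13.74381 kN/m³.
With the apex up, the centroid sits 2h/3 = 2 × 1.56/3 = 1.04 m below the apex, so the centroid depth is h_c = 3.1 + 1.04 = 4.14 m.
A = ½ × 1.8 × 1.56 = 1.404 m².
Resultant F = γ·h_c·A = 13.74381 × 4.14 × 1.404 = 79.8867 kN.

F ≈ 79.9 kN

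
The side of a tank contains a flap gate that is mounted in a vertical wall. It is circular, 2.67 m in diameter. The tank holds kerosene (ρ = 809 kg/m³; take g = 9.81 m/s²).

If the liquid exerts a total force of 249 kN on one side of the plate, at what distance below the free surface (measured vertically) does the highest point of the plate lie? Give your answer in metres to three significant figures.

γ = ρg = 809 × 9.81 / 1000 = 7.93629 kN/m³.
A = π(1.335)² = 5.59902 m².
From F = γ·h_c·A, the centroid depth is h_c = 249/(7.93629 × 5.59902) = 5.60363 m.
The centroid is at the centre, 1.335 m below the top of the plate, so the highest point sits at h_top = 5.60363 − 1.335 = 4.26863 m below the surface.

d_top ≈ 4.27 m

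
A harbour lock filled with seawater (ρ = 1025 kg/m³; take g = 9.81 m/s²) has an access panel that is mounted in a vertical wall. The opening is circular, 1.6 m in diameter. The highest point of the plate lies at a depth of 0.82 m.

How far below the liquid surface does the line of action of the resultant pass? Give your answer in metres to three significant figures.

h_p = 1.72 m

γ = ρg = 1025 × 9.81 / 1000 = 10.05525 kN/m³.
The centroid is at the centre, 0.8 m below the top of the plate, so the centroid depth is h_c = 0.82 + 0.8 = 1.62 m.
A = π(0.8)² = 2.01062 m².
Resultant F = γ·h_c·A = 10.05525 × 1.62 × 2.01062 = 32.752 kN.
I_c = πr⁴/4 = π × 0.8⁴/4 = 0.321699 m⁴.
Centre of pressure: y_p = y_c + I_c/(y_c·A) = 1.62 + 0.321699/(1.62 × 2.01062) = 1.62 + 0.0987654 = 1.71877 m along the plane.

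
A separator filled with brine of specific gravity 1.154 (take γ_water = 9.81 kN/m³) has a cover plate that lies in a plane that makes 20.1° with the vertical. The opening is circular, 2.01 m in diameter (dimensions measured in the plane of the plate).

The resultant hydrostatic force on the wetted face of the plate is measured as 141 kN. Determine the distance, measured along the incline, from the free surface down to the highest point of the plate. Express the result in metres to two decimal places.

y_top ≈ 3.17 m

γ = 1.154 × 9.81 = 11.32074 kN/m³.
A = π(1.005)² = 3.17309 m².
From F = γ·h_c·A, the centroid depth is h_c = 141/(11.32074 × 3.17309) = 3.9252 m.
The plate makes 20.1° with the vertical, i.e. θ = 90° − 20.1° = 69.9° to the horizontal. Measuring y along the incline from the free-surface line, vertical depth h = y·sinθ with sinθ = 0.939094.
Along the incline, y_c = h_c/sinθ = 3.9252/0.939094 = 4.17977 m.
The centroid is at the centre, 1.005 m below the top of the plate, so the highest point sits at y_top = 4.17977 − 1.005 = 3.17477 m along the incline.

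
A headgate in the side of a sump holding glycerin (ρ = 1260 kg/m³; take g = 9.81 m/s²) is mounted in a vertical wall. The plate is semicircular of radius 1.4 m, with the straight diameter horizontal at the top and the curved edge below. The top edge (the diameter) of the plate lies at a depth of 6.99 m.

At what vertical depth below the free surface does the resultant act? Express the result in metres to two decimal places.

γ = ρg = 1260 × 9.81 / 1000 = 12.3606 kN/m³.
The centroid of a semicircle lies 4r/(3π) = 0.594178 m from the diameter, here below the top edge, so the centroid depth is h_c = 6.99 + 0.594178 = 7.58418 m.
A = πr²/2 = π × 1.4²/2 = 3.07876 m².
Resultant F = γ·h_c·A = 12.3606 × 7.58418 × 3.07876 = 288.618 kN.
I_c = (π/8 − 8/(9π))·r⁴ = 0.109757 × 1.4⁴ = 0.421642 m⁴.
Centre of pressure: y_p = y_c + I_c/(y_c·A) = 7.58418 + 0.421642/(7.58418 × 3.07876) = 7.58418 + 0.0180576 = 7.60224 m along the plane.

h_p = 7.60 m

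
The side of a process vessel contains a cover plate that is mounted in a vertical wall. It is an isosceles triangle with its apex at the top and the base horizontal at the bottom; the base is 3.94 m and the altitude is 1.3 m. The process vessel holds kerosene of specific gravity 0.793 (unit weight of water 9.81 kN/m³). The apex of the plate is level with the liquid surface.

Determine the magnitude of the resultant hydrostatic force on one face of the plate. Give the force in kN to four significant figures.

F ≈ 17.27 kN

γ = 0.793 × 9.81 = 7.77933 kN/m³.
With the apex up, the centroid sits 2h/3 = 2 × 1.3/3 = 0.866667 m below the apex, so the centroid depth is h_c = 0.866667 m.
A = ½ × 3.94 × 1.3 = 2.561 m².
Resultant F = γ·h_c·A = 7.77933 × 0.866667 × 2.561 = 17.2665 kN.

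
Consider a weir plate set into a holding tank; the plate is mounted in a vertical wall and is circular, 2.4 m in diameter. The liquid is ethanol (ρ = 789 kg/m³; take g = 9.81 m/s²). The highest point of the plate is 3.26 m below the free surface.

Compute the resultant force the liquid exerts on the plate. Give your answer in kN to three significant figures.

γ = ρg = 789 × 9.81 / 1000 = 7.74009 kN/m³.
The centroid is at the centre, 1.2 m below the top of the plate, so the centroid depth is h_c = 3.26 + 1.2 = 4.46 m.
A = π(1.2)² = 4.52389 m².
Resultant F = γ·h_c·A = 7.74009 × 4.46 × 4.52389 = 156.168 kN.

F ≈ 156 kN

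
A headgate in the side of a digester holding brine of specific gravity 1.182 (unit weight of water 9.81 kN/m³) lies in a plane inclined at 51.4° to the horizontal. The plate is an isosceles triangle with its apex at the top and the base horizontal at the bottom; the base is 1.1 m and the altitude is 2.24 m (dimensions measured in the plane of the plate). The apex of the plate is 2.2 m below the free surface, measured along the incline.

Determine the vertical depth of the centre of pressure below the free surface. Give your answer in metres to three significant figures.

γ = 1.182 × 9.81 = 11.59542 kN/m³.
Let θ = 51.4° be the plate's angle to the horizontal; measure y along the incline from where the plane meets the free surface. Vertical depth h = y·sinθ with sinθ = 0.781520.
With the apex up, the centroid sits 2h/3 = 2 × 2.24/3 = 1.49333 m below the apex, so y_c = 2.2 + 1.49333 = 3.69333 m and h_c = 3.69333 × 0.781520 = 2.88641 m.
A = ½ × 1.1 × 2.24 = 1.232 m².
Resultant F = γ·h_c·A = 11.59542 × 2.88641 × 1.232 = 41.234 kN.
I_c = b·h³/36 = 1.1 × 2.24³/36 = 0.343427 m⁴.
Centre of pressure: y_p = y_c + I_c/(y_c·A) = 3.69333 + 0.343427/(3.69333 × 1.232) = 3.69333 + 0.0754754 = 3.76881 m along the plane.
Vertically, h_p = y_p·sinθ = 3.76881 × 0.781520 = 2.9454 m.

h_p = 2.95 m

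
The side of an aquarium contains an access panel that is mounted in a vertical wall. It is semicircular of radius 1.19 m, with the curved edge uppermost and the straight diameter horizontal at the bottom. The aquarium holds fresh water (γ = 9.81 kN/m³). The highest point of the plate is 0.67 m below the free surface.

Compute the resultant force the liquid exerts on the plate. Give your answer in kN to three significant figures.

γ = 9.81 kN/m³.
The centroid lies 4r/(3π) = 0.505052 m above the diameter, so r − 4r/(3π) = 1.19 − 0.505052 = 0.684948 m below the topmost point, so the centroid depth is h_c = 0.67 + 0.684948 = 1.35495 m.
A = πr²/2 = π × 1.19²/2 = 2.2244 m².
Resultant F = γ·h_c·A = 9.81 × 1.35495 × 2.2244 = 29.5669 kN.

F ≈ 29.6 kN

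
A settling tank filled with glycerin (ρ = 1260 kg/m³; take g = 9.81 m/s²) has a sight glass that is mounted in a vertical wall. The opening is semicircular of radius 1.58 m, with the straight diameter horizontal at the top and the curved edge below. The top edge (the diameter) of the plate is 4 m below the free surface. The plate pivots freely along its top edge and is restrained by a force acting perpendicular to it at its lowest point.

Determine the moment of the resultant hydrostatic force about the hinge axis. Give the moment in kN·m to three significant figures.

M ≈ 160 kN·m

γ = ρg = 1260 × 9.81 / 1000 = 12.3606 kN/m³.
The centroid of a semicircle lies 4r/(3π) = 0.670573 m from the diameter, here below the top edge, so the centroid depth is h_c = 4 + 0.670573 = 4.67057 m.
A = πr²/2 = π × 1.58²/2 = 3.92134 m².
Resultant F = γ·h_c·A = 12.3606 × 4.67057 × 3.92134 = 226.383 kN.
I_c = (π/8 − 8/(9π))·r⁴ = 0.109757 × 1.58⁴ = 0.684007 m⁴.
Centre of pressure: y_p = y_c + I_c/(y_c·A) = 4.67057 + 0.684007/(4.67057 × 3.92134) = 4.67057 + 0.037347 = 4.70792 m along the plane.
The resultant acts 0.670573 + 0.037347 = 0.70792 m (along the plate) below the hinge at the top edge, so the moment about the hinge is M = F × 0.70792 = 226.383 × 0.70792 = 160.261 kN·m.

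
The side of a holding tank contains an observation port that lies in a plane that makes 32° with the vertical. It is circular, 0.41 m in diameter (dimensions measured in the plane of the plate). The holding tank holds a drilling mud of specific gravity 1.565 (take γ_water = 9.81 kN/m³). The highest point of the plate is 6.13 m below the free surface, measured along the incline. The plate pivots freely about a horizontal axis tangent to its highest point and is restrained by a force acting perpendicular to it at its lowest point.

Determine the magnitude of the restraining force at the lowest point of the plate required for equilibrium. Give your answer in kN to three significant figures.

γ = 1.565 × 9.81 = 15.35265 kN/m³.
The plate makes 32° with the vertical, i.e. θ = 90° − 32° = 58° to the horizontal. Measuring y along the incline from the free-surface line, vertical depth h = y·sinθ with sinθ = 0.848048.
The centroid is at the centre, 0.205 m below the top of the plate, so y_c = 6.13 + 0.205 = 6.335 m and h_c = 6.335 × 0.848048 = 5.37238 m.
A = π(0.205)² = 0.132025 m².
Resultant F = γ·h_c·A = 15.35265 × 5.37238 × 0.132025 = 10.8895 kN.
I_c = πr⁴/4 = π × 0.205⁴/4 = 0.00138709 m⁴.
Centre of pressure: y_p = y_c + I_c/(y_c·A) = 6.335 + 0.00138709/(6.335 × 0.132025) = 6.335 + 0.00165845 = 6.33666 m along the plane.
The resultant acts 0.205 + 0.00165845 = 0.206658 m (along the plate) below the hinge at the top edge, so the moment about the hinge is M = F × 0.206658 = 10.8895 × 0.206658 = 2.2504 kN·m.
A normal force at the bottom, 0.41 m from the hinge, must supply this moment: P = 2.2504/0.41 = 5.48878 kN.

P ≈ 5.49 kN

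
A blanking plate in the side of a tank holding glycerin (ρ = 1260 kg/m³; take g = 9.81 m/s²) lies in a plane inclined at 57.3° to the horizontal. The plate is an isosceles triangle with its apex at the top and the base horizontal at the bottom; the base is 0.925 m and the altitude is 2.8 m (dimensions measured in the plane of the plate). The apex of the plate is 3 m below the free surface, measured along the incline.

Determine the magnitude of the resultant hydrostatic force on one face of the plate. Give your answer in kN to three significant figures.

F ≈ 65.6 kN

γ = ρg = 1260 × 9.81 / 1000 = 12.3606 kN/m³.
Let θ = 57.3° be the plate's angle to the horizontal; measure y along the incline from where the plane meets the free surface. Vertical depth h = y·sinθ with sinθ = 0.841511.
With the apex up, the centroid sits 2h/3 = 2 × 2.8/3 = 1.86667 m below the apex, so y_c = 3 + 1.86667 = 4.86667 m and h_c = 4.86667 × 0.841511 = 4.09536 m.
A = ½ × 0.925 × 2.8 = 1.295 m².
Resultant F = γ·h_c·A = 12.3606 × 4.09536 × 1.295 = 65.5543 kN.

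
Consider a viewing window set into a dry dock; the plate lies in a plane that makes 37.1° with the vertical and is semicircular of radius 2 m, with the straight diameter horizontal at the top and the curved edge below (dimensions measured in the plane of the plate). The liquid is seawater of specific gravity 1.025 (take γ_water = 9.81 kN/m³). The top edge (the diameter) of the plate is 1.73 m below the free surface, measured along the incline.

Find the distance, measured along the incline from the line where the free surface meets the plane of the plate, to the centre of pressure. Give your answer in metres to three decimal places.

y_p = 2.687 m

γ = 1.025 × 9.81 = 10.05525 kN/m³.
The plate makes 37.1° with the vertical, i.e. θ = 90° − 37.1° = 52.9° to the horizontal. Measuring y along the incline from the free-surface line, vertical depth h = y·sinθ with sinθ = 0.797584.
The centroid of a semicircle lies 4r/(3π) = 0.848826 m from the diameter, here below the top edge, so y_c = 1.73 + 0.848826 = 2.57883 m and h_c = 2.57883 × 0.797584 = 2.05683 m.
A = πr²/2 = π × 2²/2 = 6.28319 m².
Resultant F = γ·h_c·A = 10.05525 × 2.05683 × 6.28319 = 129.949 kN.
I_c = (π/8 − 8/(9π))·r⁴ = 0.109757 × 2⁴ = 1.75611 m⁴.
Centre of pressure: y_p = y_c + I_c/(y_c·A) = 2.57883 + 1.75611/(2.57883 × 6.28319) = 2.57883 + 0.10838 = 2.68721 m along the plane.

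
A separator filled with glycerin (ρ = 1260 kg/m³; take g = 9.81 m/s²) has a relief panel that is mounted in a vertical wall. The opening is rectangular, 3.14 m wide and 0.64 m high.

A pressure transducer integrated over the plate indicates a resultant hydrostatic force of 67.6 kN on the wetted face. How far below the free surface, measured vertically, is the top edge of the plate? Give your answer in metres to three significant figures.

γ = ρg = 1260 × 9.81 / 1000 = 12.3606 kN/m³.
A = 3.14 × 0.64 = 2.0096 m².
From F = γ·h_c·A, the centroid depth is h_c = 67.6/(12.3606 × 2.0096) = 2.72143 m.
The centroid lies 0.64/2 = 0.32 m below the top edge, so the top edge sits at h_top = 2.72143 − 0.32 = 2.40143 m below the surface.

d_top ≈ 2.40 m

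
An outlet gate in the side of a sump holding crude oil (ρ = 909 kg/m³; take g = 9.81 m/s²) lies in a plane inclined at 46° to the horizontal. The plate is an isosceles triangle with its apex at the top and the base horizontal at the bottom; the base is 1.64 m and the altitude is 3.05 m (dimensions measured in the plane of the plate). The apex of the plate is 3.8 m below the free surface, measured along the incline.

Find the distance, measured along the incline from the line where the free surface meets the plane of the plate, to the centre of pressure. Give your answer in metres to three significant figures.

y_p = 5.92 m

γ = ρg = 909 × 9.81 / 1000 = 8.91729 kN/m³.
Let θ = 46° be the plate's angle to the horizontal; measure y along the incline from where the plane meets the free surface. Vertical depth h = y·sinθ with sinθ = 0.719340.
With the apex up, the centroid sits 2h/3 = 2 × 3.05/3 = 2.03333 m below the apex, so y_c = 3.8 + 2.03333 = 5.83333 m and h_c = 5.83333 × 0.719340 = 4.19615 m.
A = ½ × 1.64 × 3.05 = 2.501 m².
Resultant F = γ·h_c·A = 8.91729 × 4.19615 × 2.501 = 93.5831 kN.
I_c = b·h³/36 = 1.64 × 3.05³/36 = 1.29253 m⁴.
Centre of pressure: y_p = y_c + I_c/(y_c·A) = 5.83333 + 1.29253/(5.83333 × 2.501) = 5.83333 + 0.0885952 = 5.92193 m along the plane.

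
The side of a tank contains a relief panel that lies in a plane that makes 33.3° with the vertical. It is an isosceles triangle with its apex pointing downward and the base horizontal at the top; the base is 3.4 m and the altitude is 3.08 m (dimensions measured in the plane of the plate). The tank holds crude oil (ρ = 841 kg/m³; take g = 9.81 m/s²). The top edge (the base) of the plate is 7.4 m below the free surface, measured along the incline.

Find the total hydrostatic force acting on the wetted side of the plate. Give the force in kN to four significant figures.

F ≈ 304.2 kN

γ = ρg = 841 × 9.81 / 1000 = 8.25021 kN/m³.
The plate makes 33.3° with the vertical, i.e. θ = 90° − 33.3° = 56.7° to the horizontal. Measuring y along the incline from the free-surface line, vertical depth h = y·sinθ with sinθ = 0.835807.
With the apex down, the centroid sits h/3 = 3.08/3 = 1.02667 m below the base (the top edge), so y_c = 7.4 + 1.02667 = 8.42667 m and h_c = 8.42667 × 0.835807 = 7.04307 m.
A = ½ × 3.4 × 3.08 = 5.236 m².
Resultant F = γ·h_c·A = 8.25021 × 7.04307 × 5.236 = 304.247 kN.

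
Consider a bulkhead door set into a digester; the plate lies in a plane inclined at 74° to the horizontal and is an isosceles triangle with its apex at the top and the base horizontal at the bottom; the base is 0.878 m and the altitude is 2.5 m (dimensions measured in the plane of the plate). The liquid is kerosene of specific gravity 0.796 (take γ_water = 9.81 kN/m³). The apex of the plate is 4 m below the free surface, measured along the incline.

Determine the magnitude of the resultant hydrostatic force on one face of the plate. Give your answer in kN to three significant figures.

γ = 0.796 × 9.81 = 7.80876 kN/m³.
Let θ = 74° be the plate's angle to the horizontal; measure y along the incline from where the plane meets the free surface. Vertical depth h = y·sinθ with sinθ = 0.961262.
With the apex up, the centroid sits 2h/3 = 2 × 2.5/3 = 1.66667 m below the apex, so y_c = 4 + 1.66667 = 5.66667 m and h_c = 5.66667 × 0.961262 = 5.44715 m.
A = ½ × 0.878 × 2.5 = 1.0975 m².
Resultant F = γ·h_c·A = 7.80876 × 5.44715 × 1.0975 = 46.6827 kN.

F ≈ 46.7 kN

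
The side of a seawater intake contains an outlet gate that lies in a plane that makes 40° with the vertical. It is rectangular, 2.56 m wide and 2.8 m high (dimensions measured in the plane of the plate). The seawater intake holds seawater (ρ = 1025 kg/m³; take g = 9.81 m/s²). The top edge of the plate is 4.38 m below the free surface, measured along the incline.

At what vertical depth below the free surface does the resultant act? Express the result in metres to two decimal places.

h_p = 4.51 m

γ = ρg = 1025 × 9.81 / 1000 = 10.05525 kN/m³.
The plate makes 40° with the vertical, i.e. θ = 90° − 40° = 50° to the horizontal. Measuring y along the incline from the free-surface line, vertical depth h = y·sinθ with sinθ = 0.766044.
The centroid lies 2.8/2 = 1.4 m below the top edge, so y_c = 4.38 + 1.4 = 5.78 m and h_c = 5.78 × 0.766044 = 4.42773 m.
A = 2.56 × 2.8 = 7.168 m².
Resultant F = γ·h_c·A = 10.05525 × 4.42773 × 7.168 = 319.133 kN.
I_c = b·h³/12 = 2.56 × 2.8³/12 = 4.68309 m⁴.
Centre of pressure: y_p = y_c + I_c/(y_c·A) = 5.78 + 4.68309/(5.78 × 7.168) = 5.78 + 0.113033 = 5.89303 m along the plane.
Vertically, h_p = y_p·sinθ = 5.89303 × 0.766044 = 4.51432 m.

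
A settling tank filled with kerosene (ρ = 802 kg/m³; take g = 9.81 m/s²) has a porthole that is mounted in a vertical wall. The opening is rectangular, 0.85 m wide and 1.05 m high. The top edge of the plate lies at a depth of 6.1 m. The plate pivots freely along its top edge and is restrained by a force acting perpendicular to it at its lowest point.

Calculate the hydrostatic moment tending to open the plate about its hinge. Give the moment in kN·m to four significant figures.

M ≈ 25.07 kN·m

γ = ρg = 802 × 9.81 / 1000 = 7.86762 kN/m³.
The centroid lies 1.05/2 = 0.525 m below the top edge, so the centroid depth is h_c = 6.1 + 0.525 = 6.625 m.
A = 0.85 × 1.05 = 0.8925 m².
Resultant F = γ·h_c·A = 7.86762 × 6.625 × 0.8925 = 46.5198 kN.
I_c = b·h³/12 = 0.85 × 1.05³/12 = 0.0819984 m⁴.
Centre of pressure: y_p = y_c + I_c/(y_c·A) = 6.625 + 0.0819984/(6.625 × 0.8925) = 6.625 + 0.0138679 = 6.63887 m along the plane.
The resultant acts 0.525 + 0.0138679 = 0.538868 m (along the plate) below the hinge at the top edge, so the moment about the hinge is M = F × 0.538868 = 46.5198 × 0.538868 = 25.068 kN·m.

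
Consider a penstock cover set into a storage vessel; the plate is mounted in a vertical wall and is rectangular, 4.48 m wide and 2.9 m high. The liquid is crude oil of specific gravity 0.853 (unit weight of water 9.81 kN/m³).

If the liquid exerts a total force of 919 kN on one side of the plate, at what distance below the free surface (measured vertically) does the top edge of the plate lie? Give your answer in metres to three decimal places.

γ = 0.853 × 9.81 = 8.36793 kN/m³.
A = 4.48 × 2.9 = 12.992 m².
From F = γ·h_c·A, the centroid depth is h_c = 919/(8.36793 × 12.992) = 8.45321 m.
The centroid lies 2.9/2 = 1.45 m below the top edge, so the top edge sits at h_top = 8.45321 − 1.45 = 7.00321 m below the surface.

d_top ≈ 7.003 m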